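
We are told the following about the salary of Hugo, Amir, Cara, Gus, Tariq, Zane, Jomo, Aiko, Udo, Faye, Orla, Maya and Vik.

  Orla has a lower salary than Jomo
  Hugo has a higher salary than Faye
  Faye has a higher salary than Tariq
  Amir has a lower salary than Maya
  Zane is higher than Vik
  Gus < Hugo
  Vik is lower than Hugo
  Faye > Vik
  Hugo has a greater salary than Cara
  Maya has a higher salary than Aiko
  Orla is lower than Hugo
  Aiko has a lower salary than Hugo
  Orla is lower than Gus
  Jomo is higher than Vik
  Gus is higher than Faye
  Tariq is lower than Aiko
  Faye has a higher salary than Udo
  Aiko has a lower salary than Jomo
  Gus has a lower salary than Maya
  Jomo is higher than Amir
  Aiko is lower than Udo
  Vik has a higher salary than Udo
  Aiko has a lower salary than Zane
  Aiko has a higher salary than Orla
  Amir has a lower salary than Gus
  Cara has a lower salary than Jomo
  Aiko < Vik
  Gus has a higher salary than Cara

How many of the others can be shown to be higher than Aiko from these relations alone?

The elements the relations force above Aiko are Udo, Vik, Faye, Zane, Jomo, Gus, Hugo, Maya — no chain reaches any other.
That is 8.

8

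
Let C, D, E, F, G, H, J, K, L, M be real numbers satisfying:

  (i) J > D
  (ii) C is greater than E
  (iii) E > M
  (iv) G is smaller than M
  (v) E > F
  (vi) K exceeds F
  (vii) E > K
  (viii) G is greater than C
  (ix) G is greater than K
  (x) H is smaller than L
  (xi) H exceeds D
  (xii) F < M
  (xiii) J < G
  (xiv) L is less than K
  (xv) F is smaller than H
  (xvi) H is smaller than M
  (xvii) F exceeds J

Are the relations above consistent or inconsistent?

inconsistent

We have M < E stated directly, yet also E < C < G < M by chaining the others — so E < M. Contradiction.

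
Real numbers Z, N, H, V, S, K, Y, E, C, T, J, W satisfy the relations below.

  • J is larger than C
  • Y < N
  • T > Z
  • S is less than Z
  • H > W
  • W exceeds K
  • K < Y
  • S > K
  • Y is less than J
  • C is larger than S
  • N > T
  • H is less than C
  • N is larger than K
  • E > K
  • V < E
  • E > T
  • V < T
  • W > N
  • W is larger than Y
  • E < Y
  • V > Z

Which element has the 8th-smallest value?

N

Piecing the relations together gives one ordering: K < S < Z < V < T < E < Y < N < W < H < C < J.
The 8th smallest is N.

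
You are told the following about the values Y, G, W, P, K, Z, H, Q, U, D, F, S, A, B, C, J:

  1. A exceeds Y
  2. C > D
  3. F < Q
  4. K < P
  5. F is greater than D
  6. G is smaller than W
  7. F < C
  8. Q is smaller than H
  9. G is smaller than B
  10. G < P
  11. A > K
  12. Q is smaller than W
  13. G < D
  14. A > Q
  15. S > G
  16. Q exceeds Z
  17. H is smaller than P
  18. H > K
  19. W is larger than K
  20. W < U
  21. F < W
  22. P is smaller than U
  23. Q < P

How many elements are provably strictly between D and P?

3

Chaining upward from D reaches: F, Q, W, C, H, U, A.
Chaining downward from P reaches: G, K, Z, F, Q, H.
Strictly between D and P are those in both lists: F, Q, H — 3 elements.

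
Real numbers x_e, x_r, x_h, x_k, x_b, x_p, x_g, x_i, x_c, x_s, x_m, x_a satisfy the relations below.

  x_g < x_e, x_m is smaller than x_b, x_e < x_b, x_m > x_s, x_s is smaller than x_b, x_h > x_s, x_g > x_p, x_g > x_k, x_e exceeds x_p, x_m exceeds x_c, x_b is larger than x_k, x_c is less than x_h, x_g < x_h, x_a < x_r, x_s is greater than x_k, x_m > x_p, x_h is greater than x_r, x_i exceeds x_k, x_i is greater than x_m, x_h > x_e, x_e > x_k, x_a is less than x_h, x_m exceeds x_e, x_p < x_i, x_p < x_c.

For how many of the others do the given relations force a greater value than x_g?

Directly above x_g: x_e, x_h.
One step further: x_m, x_b (4 so far).
One step further: x_i (5 so far).
No other element is forced above x_g by the given relations, so the count is 5.

5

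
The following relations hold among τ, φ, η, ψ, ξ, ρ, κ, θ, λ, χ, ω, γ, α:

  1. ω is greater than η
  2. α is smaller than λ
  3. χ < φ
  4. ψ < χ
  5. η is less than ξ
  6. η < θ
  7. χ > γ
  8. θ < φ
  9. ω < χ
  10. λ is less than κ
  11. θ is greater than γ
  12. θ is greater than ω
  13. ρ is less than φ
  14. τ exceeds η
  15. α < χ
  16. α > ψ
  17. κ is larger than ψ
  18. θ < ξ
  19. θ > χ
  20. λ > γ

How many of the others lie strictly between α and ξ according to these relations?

The relations place α below ξ. An element lies strictly between them when it is forced above α and also forced below ξ.
Above α: {λ, χ, κ, θ, φ}. Below ξ: {γ, η, ψ, ω, χ, θ}.
Intersection: {χ, θ} — 2.

2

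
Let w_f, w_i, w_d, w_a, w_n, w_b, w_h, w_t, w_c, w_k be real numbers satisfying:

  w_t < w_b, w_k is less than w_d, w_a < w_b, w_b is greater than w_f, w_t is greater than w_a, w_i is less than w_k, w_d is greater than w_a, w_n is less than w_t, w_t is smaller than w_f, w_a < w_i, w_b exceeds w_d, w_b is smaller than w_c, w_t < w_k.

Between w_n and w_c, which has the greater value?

w_c

w_n < w_t and w_t < w_k give w_n < w_k.
With w_k < w_d: w_n < w_t < w_k < w_d.
With w_d < w_b: w_n < w_t < w_k < w_d < w_b.
With w_b < w_c: w_n < w_t < w_k < w_d < w_b < w_c.
So w_n < w_c; w_c is the larger of the two.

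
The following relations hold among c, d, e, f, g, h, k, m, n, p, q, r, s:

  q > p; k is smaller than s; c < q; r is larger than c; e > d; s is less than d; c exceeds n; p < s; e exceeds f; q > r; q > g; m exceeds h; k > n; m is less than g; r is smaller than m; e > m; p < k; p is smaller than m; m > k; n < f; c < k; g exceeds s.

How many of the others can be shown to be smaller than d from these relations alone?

5

From d the given relations immediately reach s.
From those, p, k — 3 in total.
From those, n, c — 5 in total.
No other element is forced below d by the given relations, so the count is 5.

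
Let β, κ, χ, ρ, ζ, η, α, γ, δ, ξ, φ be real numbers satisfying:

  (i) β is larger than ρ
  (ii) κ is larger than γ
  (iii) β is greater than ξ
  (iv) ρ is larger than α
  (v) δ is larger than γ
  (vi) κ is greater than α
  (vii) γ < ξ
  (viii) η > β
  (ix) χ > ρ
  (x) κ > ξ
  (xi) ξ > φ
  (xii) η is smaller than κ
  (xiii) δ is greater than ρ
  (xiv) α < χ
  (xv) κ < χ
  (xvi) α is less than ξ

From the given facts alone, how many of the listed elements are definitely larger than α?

From α the given relations immediately reach ρ, ξ, κ, χ.
From those, β, δ — 6 in total.
From those, η — 7 in total.
Nothing else is reachable above α; 7 in all.

7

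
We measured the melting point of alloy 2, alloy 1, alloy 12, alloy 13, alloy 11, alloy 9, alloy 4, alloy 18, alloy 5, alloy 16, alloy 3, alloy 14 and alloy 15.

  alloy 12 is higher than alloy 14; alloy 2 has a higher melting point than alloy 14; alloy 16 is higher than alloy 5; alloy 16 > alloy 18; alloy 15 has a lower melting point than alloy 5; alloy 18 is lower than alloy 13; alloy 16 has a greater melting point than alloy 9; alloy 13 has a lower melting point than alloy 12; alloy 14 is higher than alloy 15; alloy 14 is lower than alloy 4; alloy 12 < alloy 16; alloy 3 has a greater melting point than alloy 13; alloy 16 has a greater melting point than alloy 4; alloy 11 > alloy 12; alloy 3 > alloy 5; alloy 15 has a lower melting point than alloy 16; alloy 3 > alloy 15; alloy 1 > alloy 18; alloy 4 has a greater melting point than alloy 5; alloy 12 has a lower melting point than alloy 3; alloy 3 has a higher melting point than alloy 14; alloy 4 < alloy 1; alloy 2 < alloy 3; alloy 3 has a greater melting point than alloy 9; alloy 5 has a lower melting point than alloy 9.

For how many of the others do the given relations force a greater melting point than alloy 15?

10

From alloy 15 the given relations immediately reach alloy 5, alloy 14, alloy 16, alloy 3.
From those, alloy 4, alloy 9, alloy 12, alloy 2 — 8 in total.
From those, alloy 11, alloy 1 — 10 in total.
No other element is forced above alloy 15 by the given relations, so the count is 10.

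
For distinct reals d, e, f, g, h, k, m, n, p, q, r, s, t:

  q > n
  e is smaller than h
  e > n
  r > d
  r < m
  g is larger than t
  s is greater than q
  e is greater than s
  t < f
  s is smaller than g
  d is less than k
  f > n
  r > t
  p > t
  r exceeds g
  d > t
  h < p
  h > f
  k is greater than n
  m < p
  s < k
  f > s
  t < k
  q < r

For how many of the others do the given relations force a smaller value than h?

Directly below h: e, f.
One step further: t, n, s (5 so far).
One step further: q (6 so far).
No other element is forced below h by the given relations, so the count is 6.

6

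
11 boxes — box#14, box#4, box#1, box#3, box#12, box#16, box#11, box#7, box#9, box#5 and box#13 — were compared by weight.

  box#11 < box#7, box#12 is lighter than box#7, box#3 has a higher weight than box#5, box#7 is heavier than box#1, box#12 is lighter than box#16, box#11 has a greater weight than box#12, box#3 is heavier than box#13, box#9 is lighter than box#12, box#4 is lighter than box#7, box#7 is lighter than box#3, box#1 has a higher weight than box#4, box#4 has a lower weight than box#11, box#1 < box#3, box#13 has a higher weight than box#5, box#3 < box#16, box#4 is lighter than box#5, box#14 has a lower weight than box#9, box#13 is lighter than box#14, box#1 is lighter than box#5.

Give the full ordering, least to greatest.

Nothing is placed below box#4, so it is least; from there box#4 < box#1; box#1 < box#5; box#5 < box#13; box#13 < box#14; box#14 < box#9; box#9 < box#12; box#12 < box#11; box#11 < box#7; box#7 < box#3; box#3 < box#16, each given directly.

box#4 < box#1 < box#5 < box#13 < box#14 < box#9 < box#12 < box#11 < box#7 < box#3 < box#16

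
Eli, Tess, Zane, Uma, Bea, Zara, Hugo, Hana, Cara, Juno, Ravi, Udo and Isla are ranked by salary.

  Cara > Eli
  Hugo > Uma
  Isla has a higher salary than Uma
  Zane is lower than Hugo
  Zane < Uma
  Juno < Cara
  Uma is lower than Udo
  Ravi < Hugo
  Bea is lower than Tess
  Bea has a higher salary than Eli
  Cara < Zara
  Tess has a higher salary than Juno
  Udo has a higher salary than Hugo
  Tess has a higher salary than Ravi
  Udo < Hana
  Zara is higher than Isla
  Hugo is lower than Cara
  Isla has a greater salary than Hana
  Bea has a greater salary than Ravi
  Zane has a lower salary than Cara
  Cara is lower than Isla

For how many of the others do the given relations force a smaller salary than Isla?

The elements the relations force below Isla are Zane, Uma, Juno, Eli, Ravi, Hugo, Udo, Hana, Cara — no chain reaches any other.
That is 9.

9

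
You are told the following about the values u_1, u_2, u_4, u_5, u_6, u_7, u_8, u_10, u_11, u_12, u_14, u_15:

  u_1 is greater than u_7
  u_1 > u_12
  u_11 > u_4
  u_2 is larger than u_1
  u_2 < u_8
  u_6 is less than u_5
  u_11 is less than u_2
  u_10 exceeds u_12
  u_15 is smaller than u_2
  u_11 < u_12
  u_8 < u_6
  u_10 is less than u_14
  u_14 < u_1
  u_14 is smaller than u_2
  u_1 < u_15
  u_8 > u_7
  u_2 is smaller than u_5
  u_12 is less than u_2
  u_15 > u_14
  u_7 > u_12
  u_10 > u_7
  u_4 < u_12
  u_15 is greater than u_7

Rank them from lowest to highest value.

u_4 < u_11 < u_12 < u_7 < u_10 < u_14 < u_1 < u_15 < u_2 < u_8 < u_6 < u_5

Each adjacent pair is fixed by a given relation: u_4 < u_11; u_11 < u_12; u_12 < u_7; u_7 < u_10; u_10 < u_14; u_14 < u_1; u_1 < u_15; u_15 < u_2; u_2 < u_8; u_8 < u_6; u_6 < u_5. Chaining them end to end gives the full order.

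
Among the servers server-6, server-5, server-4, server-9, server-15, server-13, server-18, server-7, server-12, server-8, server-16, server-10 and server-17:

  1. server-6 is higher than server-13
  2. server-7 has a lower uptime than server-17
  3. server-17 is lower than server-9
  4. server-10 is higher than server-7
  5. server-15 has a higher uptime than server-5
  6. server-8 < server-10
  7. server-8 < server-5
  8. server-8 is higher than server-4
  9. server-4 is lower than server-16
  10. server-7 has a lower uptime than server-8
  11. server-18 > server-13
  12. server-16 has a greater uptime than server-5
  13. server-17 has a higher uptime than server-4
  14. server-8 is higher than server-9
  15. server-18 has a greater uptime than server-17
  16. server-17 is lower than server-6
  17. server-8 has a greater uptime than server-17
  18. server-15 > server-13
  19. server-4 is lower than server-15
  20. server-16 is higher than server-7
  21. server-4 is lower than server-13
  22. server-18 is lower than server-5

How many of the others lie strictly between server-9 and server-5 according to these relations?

Chaining upward from server-9 reaches: server-8, server-10, server-15, server-16.
Chaining downward from server-5 reaches: server-4, server-7, server-17, server-8, server-13, server-18.
Strictly between server-9 and server-5 are those in both lists: server-8 — 1 element.

1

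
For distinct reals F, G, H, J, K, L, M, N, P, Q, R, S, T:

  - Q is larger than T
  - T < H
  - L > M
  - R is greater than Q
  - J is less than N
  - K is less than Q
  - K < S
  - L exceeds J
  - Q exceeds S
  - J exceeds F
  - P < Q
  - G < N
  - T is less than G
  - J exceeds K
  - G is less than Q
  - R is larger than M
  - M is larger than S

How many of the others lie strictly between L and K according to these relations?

Chaining upward from K reaches: S, J, M, N, Q, R.
Chaining downward from L reaches: S, F, J, M.
Strictly between K and L are those in both lists: S, J, M — 3 elements.

3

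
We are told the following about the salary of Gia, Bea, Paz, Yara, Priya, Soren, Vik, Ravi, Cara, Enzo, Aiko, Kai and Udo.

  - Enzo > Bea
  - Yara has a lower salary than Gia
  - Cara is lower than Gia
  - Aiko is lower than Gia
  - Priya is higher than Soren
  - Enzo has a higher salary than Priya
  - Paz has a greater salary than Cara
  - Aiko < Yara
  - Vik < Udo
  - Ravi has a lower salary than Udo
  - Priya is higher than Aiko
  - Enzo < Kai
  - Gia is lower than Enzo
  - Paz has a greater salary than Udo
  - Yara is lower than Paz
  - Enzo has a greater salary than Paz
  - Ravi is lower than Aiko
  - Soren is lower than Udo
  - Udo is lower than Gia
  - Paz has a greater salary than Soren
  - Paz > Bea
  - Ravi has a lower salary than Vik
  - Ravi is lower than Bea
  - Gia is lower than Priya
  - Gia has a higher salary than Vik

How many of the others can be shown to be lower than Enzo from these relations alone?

11

The elements the relations force below Enzo are Soren, Ravi, Aiko, Cara, Vik, Yara, Bea, Udo, Paz, Gia, Priya — no chain reaches any other.
That is 11.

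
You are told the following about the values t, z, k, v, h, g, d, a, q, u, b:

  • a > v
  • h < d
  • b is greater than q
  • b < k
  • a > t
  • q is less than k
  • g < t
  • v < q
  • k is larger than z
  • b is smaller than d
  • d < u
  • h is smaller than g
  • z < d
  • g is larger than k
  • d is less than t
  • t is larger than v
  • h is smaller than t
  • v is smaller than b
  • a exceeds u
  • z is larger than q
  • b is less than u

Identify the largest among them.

Chaining downward from a: directly below it, v, u, t; then h, b, d, g; then q, z, k.
That covers every other element, and nothing is given above a, so a is the largest.

a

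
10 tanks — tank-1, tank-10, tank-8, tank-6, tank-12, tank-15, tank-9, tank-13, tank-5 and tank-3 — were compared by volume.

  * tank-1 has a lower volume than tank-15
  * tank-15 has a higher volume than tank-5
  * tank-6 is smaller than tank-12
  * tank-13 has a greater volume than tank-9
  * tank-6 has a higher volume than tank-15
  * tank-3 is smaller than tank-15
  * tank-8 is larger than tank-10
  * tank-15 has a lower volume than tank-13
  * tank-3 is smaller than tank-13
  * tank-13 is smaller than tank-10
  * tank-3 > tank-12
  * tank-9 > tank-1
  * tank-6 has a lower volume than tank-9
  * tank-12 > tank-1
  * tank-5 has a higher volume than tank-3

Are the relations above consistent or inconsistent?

Chaining the given relations yields tank-12 < tank-3 < tank-5 < tank-15 < tank-6, so tank-12 < tank-6. But one relation states tank-6 < tank-12. These cannot both hold.

inconsistent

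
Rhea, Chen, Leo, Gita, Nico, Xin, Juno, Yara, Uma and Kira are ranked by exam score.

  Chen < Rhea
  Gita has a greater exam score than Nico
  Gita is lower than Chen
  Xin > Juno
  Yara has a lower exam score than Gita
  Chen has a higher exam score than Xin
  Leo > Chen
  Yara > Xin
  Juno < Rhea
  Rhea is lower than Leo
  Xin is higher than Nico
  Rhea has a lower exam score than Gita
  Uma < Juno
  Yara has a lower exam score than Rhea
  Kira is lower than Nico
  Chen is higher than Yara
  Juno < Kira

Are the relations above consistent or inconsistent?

inconsistent

We have Rhea < Gita stated directly, yet also Gita < Chen < Rhea by chaining the others — so Gita < Rhea. Contradiction.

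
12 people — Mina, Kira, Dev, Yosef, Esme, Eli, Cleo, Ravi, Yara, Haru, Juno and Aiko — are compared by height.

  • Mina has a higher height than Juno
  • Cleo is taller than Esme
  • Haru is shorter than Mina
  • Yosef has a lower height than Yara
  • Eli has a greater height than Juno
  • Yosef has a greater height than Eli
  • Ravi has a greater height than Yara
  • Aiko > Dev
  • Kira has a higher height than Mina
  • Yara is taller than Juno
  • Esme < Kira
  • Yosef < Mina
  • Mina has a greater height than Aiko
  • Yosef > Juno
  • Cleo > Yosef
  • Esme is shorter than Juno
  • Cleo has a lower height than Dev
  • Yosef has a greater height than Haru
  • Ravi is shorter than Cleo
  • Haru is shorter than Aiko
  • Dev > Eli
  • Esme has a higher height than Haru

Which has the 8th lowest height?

Cleo

Piecing the relations together gives one ordering: Haru < Esme < Juno < Eli < Yosef < Yara < Ravi < Cleo < Dev < Aiko < Mina < Kira.
The 8th smallest is Cleo.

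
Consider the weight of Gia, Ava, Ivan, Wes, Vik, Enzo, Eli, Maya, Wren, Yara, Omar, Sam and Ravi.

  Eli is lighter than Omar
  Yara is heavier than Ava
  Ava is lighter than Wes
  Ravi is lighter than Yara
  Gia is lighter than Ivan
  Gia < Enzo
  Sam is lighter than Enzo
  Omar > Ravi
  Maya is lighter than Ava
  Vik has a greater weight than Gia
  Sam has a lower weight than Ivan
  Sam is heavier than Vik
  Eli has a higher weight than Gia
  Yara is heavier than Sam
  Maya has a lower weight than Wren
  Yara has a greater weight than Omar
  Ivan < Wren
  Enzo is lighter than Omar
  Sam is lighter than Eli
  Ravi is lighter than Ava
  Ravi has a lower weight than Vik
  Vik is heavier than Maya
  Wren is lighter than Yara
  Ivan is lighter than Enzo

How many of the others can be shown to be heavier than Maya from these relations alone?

From Maya the given relations immediately reach Vik, Ava, Wren.
From those, Sam, Wes, Yara — 6 in total.
From those, Ivan, Enzo, Eli — 9 in total.
From those, Omar — 10 in total.
Nothing else is reachable above Maya; 10 in all.

10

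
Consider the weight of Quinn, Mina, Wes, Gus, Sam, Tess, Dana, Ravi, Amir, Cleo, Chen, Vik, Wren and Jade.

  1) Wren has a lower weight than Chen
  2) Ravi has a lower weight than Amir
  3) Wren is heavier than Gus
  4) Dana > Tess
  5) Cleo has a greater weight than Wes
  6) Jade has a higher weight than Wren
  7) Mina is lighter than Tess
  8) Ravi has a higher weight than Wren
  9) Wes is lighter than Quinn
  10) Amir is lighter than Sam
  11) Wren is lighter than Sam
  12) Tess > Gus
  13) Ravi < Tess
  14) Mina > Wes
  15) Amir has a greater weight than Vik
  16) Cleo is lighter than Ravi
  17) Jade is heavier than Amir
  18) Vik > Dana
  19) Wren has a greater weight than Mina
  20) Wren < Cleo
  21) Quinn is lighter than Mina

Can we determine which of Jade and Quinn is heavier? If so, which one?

Jade

Quinn < Mina and Mina < Wren give Quinn < Wren.
With Wren < Cleo: Quinn < Mina < Wren < Cleo.
Then Cleo < Ravi extends the chain to Ravi.
With Ravi < Tess: Quinn < Mina < Wren < Cleo < Ravi < Tess.
With Tess < Dana: Quinn < Mina < Wren < Cleo < Ravi < Tess < Dana.
Then Dana < Vik extends the chain to Vik.
With Vik < Amir: Quinn < Mina < Wren < Cleo < Ravi < Tess < Dana < Vik < Amir.
With Amir < Jade: Quinn < Mina < Wren < Cleo < Ravi < Tess < Dana < Vik < Amir < Jade.
So Jade is heavier.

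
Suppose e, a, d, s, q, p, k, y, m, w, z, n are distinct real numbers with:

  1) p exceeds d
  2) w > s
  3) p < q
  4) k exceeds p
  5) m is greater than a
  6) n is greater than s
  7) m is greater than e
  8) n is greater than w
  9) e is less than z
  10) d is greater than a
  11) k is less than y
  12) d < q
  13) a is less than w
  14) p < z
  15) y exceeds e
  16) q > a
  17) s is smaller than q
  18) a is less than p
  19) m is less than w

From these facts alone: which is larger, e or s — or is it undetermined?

undetermined

Following every chain through e: above e we get m, z, y, w, n.
s is not reached, and no chain runs the other way from s to e.
So the given relations leave the order of e and s undetermined.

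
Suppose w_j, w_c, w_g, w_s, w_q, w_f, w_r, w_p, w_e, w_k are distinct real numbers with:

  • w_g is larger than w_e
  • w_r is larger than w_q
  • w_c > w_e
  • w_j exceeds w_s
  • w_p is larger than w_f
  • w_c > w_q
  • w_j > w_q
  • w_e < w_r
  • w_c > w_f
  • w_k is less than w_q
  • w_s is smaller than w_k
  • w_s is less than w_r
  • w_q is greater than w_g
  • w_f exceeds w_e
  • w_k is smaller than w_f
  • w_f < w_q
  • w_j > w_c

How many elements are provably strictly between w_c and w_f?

Chaining upward from w_f reaches: w_q, w_r, w_p, w_j.
Chaining downward from w_c reaches: w_e, w_s, w_g, w_k, w_q.
Strictly between w_f and w_c are those in both lists: w_q — 1 element.

1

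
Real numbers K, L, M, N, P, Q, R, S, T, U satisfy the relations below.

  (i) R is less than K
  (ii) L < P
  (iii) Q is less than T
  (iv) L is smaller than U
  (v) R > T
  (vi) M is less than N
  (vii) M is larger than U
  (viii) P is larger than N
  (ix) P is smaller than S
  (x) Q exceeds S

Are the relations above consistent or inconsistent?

consistent

The single ordering L < U < M < N < P < S < Q < T < R < K satisfies every listed relation, so no contradiction arises.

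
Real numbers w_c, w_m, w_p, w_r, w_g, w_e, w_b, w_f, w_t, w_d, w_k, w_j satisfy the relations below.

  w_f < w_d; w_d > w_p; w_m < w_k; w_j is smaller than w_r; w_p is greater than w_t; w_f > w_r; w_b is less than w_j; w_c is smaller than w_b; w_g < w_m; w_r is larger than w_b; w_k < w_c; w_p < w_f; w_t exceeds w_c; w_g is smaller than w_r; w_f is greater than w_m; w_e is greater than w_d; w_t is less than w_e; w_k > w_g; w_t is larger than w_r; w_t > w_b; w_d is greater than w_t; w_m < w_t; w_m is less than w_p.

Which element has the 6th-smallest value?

w_j

Chaining the given pairs: w_g < w_m < w_k < w_c < w_b < w_j < w_r < w_t < w_p < w_f < w_d < w_e.
Counting 6 from the smallest end gives w_j.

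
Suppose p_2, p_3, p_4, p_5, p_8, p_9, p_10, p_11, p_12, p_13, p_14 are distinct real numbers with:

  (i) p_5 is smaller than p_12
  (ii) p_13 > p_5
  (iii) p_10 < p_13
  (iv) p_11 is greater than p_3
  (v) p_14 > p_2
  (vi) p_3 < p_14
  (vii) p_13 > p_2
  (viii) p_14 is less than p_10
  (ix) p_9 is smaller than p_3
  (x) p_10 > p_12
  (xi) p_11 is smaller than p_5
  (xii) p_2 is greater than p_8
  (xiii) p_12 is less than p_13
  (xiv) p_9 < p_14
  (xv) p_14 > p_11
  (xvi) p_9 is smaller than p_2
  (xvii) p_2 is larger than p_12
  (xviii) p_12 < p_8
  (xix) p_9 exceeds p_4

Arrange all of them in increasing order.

Nothing is placed below p_4, so it is least; from there p_4 < p_9; p_9 < p_3; p_3 < p_11; p_11 < p_5; p_5 < p_12; p_12 < p_8; p_8 < p_2; p_2 < p_14; p_14 < p_10; p_10 < p_13, each given directly.

p_4 < p_9 < p_3 < p_11 < p_5 < p_12 < p_8 < p_2 < p_14 < p_10 < p_13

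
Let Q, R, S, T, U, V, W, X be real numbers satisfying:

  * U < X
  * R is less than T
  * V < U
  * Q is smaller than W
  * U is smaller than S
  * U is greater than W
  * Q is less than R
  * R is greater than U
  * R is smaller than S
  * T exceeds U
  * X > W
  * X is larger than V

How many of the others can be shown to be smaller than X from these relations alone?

4

Directly below X: V, W, U.
One step further: Q (4 so far).
Nothing else is reachable below X; 4 in all.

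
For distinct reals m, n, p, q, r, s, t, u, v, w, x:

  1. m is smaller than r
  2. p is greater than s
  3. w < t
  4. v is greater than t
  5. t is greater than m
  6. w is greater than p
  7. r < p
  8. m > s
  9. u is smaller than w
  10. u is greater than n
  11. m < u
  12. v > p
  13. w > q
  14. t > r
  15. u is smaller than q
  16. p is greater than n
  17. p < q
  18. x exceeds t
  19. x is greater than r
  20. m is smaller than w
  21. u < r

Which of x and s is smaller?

s

The relevant relations are s < m; m < u; u < r; r < p; p < q; q < w; w < t; t < x.
Chaining these gives s < m < u < r < p < q < w < t < x.
So s < x; s is the smaller of the two.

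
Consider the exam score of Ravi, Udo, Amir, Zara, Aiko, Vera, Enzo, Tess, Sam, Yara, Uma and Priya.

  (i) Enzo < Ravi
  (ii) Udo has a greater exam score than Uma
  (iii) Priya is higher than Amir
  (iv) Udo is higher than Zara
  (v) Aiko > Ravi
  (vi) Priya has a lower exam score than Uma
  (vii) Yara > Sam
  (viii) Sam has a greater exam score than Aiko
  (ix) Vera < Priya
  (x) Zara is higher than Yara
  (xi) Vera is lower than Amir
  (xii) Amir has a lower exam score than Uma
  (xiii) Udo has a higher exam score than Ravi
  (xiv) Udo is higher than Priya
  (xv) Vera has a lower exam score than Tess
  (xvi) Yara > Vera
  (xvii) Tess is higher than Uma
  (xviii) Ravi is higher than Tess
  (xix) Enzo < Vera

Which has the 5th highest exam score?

Aiko

Chaining the given pairs: Enzo < Vera < Amir < Priya < Uma < Tess < Ravi < Aiko < Sam < Yara < Zara < Udo.
The 5th largest is Aiko.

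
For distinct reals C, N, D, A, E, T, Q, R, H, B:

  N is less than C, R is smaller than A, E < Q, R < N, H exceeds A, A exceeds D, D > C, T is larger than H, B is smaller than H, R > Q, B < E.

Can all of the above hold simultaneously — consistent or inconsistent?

Every relation is compatible with B < E < Q < R < N < C < D < A < H < T; the set is consistent.

consistent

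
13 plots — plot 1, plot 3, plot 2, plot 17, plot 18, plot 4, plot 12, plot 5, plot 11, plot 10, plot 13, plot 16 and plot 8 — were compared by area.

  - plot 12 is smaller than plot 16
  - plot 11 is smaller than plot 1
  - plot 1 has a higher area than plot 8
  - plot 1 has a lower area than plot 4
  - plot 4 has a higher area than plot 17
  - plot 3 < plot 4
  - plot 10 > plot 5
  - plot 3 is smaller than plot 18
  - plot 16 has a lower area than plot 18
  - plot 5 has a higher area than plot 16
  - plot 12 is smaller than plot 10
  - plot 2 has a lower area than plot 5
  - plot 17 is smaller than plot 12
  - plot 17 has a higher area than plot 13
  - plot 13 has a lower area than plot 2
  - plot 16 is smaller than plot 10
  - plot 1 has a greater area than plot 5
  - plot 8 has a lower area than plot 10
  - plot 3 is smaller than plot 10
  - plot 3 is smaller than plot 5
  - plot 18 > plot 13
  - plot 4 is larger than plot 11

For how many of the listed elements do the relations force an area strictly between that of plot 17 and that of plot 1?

3

The relations place plot 17 below plot 1. An element lies strictly between them when it is forced above plot 17 and also forced below plot 1.
Above plot 17: {plot 12, plot 16, plot 18, plot 5, plot 4, plot 10}. Below plot 1: {plot 13, plot 2, plot 12, plot 11, plot 3, plot 16, plot 8, plot 5}.
Intersection: {plot 12, plot 16, plot 5} — 3.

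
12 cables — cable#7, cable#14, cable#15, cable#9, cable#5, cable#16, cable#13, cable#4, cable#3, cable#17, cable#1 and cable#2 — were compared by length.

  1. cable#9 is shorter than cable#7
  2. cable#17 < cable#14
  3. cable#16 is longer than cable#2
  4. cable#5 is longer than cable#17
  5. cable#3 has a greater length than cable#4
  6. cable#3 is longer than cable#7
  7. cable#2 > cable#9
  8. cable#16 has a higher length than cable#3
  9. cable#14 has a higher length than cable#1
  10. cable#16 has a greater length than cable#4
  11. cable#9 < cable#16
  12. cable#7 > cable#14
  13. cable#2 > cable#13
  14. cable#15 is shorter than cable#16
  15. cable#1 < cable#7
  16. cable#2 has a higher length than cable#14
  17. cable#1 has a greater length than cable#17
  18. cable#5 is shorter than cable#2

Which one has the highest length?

cable#17 is not greatest since cable#17 < cable#1; cable#1 is not greatest since cable#1 < cable#14; cable#14 is not greatest since cable#14 < cable#2; cable#9 is not greatest since cable#9 < cable#2; cable#5 is not greatest since cable#5 < cable#2; cable#13 is not greatest since cable#13 < cable#2; cable#7 is not greatest since cable#7 < cable#3; cable#2 is not greatest since cable#2 < cable#16; cable#15 is not greatest since cable#15 < cable#16; cable#4 is not greatest since cable#4 < cable#3; cable#3 is not greatest since cable#3 < cable#16.
Only cable#16 has nothing above it, so cable#16 is the highest length.

cable#16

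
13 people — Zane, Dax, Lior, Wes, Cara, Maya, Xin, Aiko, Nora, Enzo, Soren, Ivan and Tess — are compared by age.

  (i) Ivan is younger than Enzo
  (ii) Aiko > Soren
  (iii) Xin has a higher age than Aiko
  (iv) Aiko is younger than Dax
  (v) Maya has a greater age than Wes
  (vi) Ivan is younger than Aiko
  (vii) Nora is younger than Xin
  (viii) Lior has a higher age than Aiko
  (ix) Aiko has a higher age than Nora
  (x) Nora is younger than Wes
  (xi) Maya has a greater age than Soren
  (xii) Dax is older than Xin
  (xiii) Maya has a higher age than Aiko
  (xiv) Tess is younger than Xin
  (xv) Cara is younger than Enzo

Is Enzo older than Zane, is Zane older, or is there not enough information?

Following every chain through Zane: nothing is chained to Zane.
Enzo is not reached, and no chain runs the other way from Enzo to Zane.
So the given relations leave the order of Zane and Enzo undetermined.

undetermined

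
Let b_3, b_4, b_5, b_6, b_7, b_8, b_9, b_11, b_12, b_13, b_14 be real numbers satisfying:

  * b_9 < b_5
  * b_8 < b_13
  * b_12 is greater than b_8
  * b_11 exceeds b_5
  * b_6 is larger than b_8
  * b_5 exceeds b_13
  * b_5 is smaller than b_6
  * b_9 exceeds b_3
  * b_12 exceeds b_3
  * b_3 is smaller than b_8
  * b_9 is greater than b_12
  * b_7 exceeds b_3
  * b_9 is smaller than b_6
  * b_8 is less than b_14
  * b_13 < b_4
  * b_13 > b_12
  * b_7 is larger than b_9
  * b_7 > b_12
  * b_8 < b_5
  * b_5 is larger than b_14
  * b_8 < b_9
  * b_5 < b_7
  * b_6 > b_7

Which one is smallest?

b_8 is not least since b_3 < b_8; b_12 is not least since b_3 < b_12; b_14 is not least since b_8 < b_14; b_13 is not least since b_12 < b_13; b_9 is not least since b_3 < b_9; b_5 is not least since b_13 < b_5; b_4 is not least since b_13 < b_4; b_7 is not least since b_3 < b_7; b_6 is not least since b_7 < b_6; b_11 is not least since b_5 < b_11.
Only b_3 has nothing below it, so b_3 is the smallest.

b_3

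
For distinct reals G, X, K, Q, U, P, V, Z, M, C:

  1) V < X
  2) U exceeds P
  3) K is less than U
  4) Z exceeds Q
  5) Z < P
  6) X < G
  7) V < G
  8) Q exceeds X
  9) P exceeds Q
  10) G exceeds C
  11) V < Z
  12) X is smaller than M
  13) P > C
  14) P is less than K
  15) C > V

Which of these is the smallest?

V

X is not least since V < X; Q is not least since X < Q; C is not least since V < C; Z is not least since Q < Z; P is not least since Z < P; K is not least since P < K; G is not least since V < G; U is not least since P < U; M is not least since X < M.
Only V has nothing below it, so V is the smallest.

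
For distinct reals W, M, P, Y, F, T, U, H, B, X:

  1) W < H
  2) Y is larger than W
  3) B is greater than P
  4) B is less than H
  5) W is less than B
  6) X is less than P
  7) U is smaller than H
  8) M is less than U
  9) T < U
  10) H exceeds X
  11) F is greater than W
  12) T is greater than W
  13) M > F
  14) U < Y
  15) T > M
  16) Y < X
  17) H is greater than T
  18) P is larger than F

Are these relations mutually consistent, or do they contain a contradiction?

consistent

Every relation is compatible with W < F < M < T < U < Y < X < P < B < H; the set is consistent.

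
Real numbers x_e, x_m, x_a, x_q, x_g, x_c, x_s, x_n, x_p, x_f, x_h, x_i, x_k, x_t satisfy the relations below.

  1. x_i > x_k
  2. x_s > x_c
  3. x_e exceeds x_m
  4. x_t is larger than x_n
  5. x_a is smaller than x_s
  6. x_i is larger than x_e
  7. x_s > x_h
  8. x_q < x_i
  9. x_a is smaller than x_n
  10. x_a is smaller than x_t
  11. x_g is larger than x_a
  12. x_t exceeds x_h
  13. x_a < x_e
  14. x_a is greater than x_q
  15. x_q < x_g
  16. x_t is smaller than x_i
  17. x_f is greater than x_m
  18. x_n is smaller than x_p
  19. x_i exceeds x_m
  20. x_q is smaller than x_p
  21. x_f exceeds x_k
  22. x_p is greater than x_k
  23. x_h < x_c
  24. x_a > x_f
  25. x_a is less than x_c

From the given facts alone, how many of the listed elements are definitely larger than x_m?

The elements the relations force above x_m are x_f, x_a, x_c, x_e, x_n, x_t, x_i, x_g, x_p, x_s — no chain reaches any other.
That is 10.

10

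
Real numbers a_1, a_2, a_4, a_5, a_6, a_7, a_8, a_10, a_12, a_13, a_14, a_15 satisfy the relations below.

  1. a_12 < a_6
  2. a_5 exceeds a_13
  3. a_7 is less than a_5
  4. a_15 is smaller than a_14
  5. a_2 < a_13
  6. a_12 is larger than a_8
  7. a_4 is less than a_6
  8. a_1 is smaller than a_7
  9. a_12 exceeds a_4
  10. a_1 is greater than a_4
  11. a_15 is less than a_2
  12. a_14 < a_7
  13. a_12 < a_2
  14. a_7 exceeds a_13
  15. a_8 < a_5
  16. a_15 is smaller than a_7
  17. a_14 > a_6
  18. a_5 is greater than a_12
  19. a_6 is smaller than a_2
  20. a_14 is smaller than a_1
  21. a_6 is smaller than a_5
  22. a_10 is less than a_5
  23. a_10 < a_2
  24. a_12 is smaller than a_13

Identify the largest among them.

Chaining downward from a_5: directly below it, a_8, a_12, a_10, a_6, a_13, a_7; then a_4, a_15, a_14, a_2, a_1.
That covers every other element, and nothing is given above a_5, so a_5 is the largest.

a_5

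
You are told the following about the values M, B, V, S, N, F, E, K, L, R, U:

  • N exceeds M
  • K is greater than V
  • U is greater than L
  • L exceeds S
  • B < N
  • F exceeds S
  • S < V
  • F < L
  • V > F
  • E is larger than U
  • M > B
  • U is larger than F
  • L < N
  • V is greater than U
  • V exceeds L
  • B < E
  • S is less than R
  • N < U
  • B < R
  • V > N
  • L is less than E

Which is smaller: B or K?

Link the given pairs in sequence: B < M; M < N; N < U; U < V; V < K.
Chaining these gives B < M < N < U < V < K.
So B < K; B is the smaller of the two.

B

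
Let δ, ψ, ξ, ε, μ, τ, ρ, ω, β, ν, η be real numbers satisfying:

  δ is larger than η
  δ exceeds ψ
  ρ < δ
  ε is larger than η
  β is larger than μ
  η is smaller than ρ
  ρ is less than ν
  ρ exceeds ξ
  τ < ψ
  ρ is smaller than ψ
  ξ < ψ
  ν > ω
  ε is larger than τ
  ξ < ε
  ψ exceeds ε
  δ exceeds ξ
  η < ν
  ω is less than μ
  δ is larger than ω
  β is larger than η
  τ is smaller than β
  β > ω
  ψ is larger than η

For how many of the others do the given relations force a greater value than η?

6

Directly above η: ε, ρ, β, ψ, ν, δ.
No other element is forced above η by the given relations, so the count is 6.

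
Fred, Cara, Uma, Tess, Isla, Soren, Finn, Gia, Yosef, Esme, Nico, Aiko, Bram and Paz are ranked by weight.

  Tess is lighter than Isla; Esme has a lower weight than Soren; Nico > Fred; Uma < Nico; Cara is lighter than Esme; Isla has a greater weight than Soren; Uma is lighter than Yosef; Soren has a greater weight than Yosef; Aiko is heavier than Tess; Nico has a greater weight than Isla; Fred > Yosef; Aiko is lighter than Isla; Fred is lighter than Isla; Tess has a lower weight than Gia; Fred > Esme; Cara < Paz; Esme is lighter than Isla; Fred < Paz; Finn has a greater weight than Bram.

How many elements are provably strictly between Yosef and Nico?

3

Chaining upward from Yosef reaches: Soren, Fred, Isla, Paz.
Chaining downward from Nico reaches: Tess, Uma, Cara, Esme, Soren, Fred, Aiko, Isla.
Strictly between Yosef and Nico are those in both lists: Soren, Fred, Isla — 3 elements.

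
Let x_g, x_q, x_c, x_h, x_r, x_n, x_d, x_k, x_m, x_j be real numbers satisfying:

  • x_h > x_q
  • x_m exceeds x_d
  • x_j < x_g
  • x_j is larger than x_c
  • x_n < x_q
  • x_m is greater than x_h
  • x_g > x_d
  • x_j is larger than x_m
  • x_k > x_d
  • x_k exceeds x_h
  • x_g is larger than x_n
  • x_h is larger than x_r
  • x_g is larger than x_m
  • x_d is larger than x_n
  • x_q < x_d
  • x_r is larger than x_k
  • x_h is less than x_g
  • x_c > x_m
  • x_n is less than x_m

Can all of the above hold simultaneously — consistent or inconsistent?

We have x_h < x_k stated directly, yet also x_k < x_r < x_h by chaining the others — so x_k < x_h. Contradiction.

inconsistent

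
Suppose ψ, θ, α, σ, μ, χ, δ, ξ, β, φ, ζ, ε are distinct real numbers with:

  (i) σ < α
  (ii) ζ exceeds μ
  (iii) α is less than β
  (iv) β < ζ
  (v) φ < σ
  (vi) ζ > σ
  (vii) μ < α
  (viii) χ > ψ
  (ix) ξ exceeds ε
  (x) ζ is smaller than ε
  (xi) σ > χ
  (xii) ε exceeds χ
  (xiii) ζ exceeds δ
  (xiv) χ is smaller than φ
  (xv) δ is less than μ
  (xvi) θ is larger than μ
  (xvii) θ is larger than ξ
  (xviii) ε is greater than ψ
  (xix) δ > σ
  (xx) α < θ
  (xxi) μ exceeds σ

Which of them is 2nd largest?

Piecing the relations together gives one ordering: ψ < χ < φ < σ < δ < μ < α < β < ζ < ε < ξ < θ.
Counting 2 from the largest end gives ξ.

ξ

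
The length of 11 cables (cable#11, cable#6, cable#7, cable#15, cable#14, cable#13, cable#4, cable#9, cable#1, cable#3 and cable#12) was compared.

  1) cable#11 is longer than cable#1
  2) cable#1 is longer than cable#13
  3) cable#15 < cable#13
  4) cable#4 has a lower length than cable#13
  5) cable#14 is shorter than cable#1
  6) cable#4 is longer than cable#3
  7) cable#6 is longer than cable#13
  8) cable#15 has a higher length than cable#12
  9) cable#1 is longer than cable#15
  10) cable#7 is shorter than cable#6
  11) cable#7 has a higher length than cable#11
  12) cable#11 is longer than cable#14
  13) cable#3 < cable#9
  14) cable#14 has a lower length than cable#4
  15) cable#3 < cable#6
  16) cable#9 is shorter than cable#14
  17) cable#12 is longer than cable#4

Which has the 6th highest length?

cable#15

Piecing the relations together gives one ordering: cable#3 < cable#9 < cable#14 < cable#4 < cable#12 < cable#15 < cable#13 < cable#1 < cable#11 < cable#7 < cable#6.
Counting 6 from the largest end gives cable#15.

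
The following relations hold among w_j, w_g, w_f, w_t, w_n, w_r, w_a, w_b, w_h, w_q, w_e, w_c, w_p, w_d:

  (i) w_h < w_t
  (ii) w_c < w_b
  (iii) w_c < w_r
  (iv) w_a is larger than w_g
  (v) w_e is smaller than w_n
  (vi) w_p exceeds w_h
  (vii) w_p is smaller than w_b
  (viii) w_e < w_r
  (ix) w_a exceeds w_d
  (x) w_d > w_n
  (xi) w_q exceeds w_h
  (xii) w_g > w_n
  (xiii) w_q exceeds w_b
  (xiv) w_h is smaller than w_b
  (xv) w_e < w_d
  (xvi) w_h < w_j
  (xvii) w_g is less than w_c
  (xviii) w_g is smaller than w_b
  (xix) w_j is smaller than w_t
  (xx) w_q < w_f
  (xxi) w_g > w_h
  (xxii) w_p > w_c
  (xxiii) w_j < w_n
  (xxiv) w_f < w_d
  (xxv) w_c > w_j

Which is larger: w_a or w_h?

w_a

Link the given pairs in sequence: w_h < w_j; w_j < w_n; w_n < w_g; w_g < w_c; w_c < w_p; w_p < w_b; w_b < w_q; w_q < w_f; w_f < w_d; w_d < w_a.
Chaining these gives w_h < w_j < w_n < w_g < w_c < w_p < w_b < w_q < w_f < w_d < w_a.
So w_h < w_a; w_a is the larger of the two.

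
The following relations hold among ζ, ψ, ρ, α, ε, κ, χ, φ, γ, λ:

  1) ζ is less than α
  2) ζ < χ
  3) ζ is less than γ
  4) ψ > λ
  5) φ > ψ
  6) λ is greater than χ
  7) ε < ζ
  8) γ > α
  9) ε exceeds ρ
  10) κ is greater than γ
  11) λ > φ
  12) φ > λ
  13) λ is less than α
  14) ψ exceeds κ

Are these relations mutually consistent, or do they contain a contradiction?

inconsistent

Chaining the given relations yields λ < α < γ < κ < ψ < φ, so λ < φ. But one relation states φ < λ. These cannot both hold.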